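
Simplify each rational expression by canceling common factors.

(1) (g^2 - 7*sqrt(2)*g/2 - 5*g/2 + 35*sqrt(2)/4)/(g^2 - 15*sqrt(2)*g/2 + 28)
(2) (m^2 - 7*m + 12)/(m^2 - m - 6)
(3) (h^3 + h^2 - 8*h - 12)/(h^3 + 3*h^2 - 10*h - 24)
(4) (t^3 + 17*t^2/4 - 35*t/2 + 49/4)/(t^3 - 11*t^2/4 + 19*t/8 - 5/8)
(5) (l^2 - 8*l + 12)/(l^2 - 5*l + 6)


(1) = (8*g - 20)/(8*g - 32*sqrt(2))
(2) = (m - 4)/(m + 2)
(3) = (h + 2)/(h + 4)
(4) = (8*t^2 + 42*t - 98)/(8*t^2 - 14*t + 5)
(5) = (l - 6)/(l - 3)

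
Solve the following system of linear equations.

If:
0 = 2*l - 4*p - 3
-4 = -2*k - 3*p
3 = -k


Then:
k = -3
l = 49/6
p = 10/3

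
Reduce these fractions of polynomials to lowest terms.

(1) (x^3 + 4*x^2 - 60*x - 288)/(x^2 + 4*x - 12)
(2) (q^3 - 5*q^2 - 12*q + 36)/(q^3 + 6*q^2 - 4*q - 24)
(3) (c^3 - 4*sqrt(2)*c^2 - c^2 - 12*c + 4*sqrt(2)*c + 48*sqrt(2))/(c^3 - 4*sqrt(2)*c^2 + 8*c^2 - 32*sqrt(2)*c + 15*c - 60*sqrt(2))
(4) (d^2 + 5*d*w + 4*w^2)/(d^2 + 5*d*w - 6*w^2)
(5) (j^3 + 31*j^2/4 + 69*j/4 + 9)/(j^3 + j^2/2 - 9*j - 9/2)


(1) = (x^2 - 2*x - 48)/(x - 2)
(2) = (q^2 - 3*q - 18)/(q^2 + 8*q + 12)
(3) = (c - 4)/(c + 5)
(4) = (-d^2 - 5*d*w - 4*w^2)/(-d^2 - 5*d*w + 6*w^2)
(5) = (4*j^2 + 19*j + 12)/(4*j^2 - 10*j - 6)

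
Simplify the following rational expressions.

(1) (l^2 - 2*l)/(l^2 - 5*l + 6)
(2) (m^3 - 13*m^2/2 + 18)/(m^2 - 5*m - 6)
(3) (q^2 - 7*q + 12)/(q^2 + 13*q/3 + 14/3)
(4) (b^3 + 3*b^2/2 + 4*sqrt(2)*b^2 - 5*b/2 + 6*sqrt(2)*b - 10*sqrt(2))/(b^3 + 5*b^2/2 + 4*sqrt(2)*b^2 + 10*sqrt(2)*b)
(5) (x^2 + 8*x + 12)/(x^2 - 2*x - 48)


(1) = l/(l - 3)
(2) = (2*m^2 - m - 6)/(2*m + 2)
(3) = (3*q^2 - 21*q + 36)/(3*q^2 + 13*q + 14)
(4) = (4*b - 4)/(4*b)
(5) = (x + 2)/(x - 8)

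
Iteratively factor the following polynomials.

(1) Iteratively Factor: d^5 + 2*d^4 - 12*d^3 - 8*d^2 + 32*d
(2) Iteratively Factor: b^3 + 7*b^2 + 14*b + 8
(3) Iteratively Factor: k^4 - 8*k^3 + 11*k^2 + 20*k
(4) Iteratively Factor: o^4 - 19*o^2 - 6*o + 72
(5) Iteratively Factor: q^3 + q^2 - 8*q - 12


(1) = (d)*(d^4 + 2*d^3 - 12*d^2 - 8*d + 32) = d*(d - 2)*(d^3 + 4*d^2 - 4*d - 16) = d*(d - 2)*(d + 2)*(d^2 + 2*d - 8) = d*(d - 2)^2*(d + 2)*(d + 4)
(2) = (b + 2)*(b^2 + 5*b + 4) = (b + 1)*(b + 2)*(b + 4)
(3) = (k - 4)*(k^3 - 4*k^2 - 5*k) = (k - 5)*(k - 4)*(k^2 + k) = k*(k - 5)*(k - 4)*(k + 1)
(4) = (o - 2)*(o^3 + 2*o^2 - 15*o - 36) = (o - 4)*(o - 2)*(o^2 + 6*o + 9) = (o - 4)*(o - 2)*(o + 3)*(o + 3)
(5) = (q + 2)*(q^2 - q - 6) = (q - 3)*(q + 2)*(q + 2)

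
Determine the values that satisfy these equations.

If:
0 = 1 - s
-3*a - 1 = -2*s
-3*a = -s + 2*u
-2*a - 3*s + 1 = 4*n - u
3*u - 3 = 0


Then:
No Solution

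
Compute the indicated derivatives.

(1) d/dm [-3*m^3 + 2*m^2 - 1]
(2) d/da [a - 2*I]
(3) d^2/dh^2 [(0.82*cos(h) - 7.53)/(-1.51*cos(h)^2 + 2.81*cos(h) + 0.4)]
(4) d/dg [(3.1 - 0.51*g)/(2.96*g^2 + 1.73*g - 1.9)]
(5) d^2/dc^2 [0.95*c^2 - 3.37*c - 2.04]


(1) = m*(4 - 9*m)
(2) = 1
(3) = (2.9383968598*(1 - cos(h)^2)^2 - 0.0842653031*cos(h)^5 - 4.2853690869*cos(h)^3 + 4.7751586091*cos(h)^2 + 8.3865005478*cos(h) - 8.7908678373)/(-0.537366548*cos(h)^2 + 1.0*cos(h) + 0.1423487544)^3
(4) = (1.5096*g^2 - 18.352*g - 4.394)/(8.7616*g^4 + 10.2416*g^3 - 8.2551*g^2 - 6.574*g + 3.61)
(5) = 1.90000000000000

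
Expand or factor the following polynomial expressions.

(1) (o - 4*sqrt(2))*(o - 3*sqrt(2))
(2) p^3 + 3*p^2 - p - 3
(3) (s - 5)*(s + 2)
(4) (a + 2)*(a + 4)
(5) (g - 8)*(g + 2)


(1) = o^2 - 7*sqrt(2)*o + 24
(2) = (p - 1)*(p + 1)*(p + 3)
(3) = s^2 - 3*s - 10
(4) = a^2 + 6*a + 8
(5) = g^2 - 6*g - 16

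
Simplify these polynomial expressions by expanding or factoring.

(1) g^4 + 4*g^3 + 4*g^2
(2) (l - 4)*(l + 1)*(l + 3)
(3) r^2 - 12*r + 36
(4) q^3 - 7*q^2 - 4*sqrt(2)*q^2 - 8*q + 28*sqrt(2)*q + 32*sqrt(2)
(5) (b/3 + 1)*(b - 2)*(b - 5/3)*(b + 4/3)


(1) = g^2*(g + 2)^2
(2) = l^3 - 13*l - 12
(3) = (r - 6)^2
(4) = (q - 8)*(q + 1)*(q - 4*sqrt(2))
(5) = b^4/3 + 2*b^3/9 - 77*b^2/27 - 2*b/27 + 40/9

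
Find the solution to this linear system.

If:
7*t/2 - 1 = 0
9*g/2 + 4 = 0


Then:
g = -8/9
t = 2/7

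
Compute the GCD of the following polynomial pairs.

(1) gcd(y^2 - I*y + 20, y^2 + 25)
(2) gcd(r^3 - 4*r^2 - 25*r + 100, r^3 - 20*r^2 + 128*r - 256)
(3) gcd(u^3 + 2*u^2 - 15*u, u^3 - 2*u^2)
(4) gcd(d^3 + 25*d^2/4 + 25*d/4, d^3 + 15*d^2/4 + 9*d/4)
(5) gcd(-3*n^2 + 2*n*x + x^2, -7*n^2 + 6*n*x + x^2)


(1) = gcd((y - 5*I)*(y + 4*I), (y - 5*I)*(y + 5*I)) = y - 5*I
(2) = gcd((r - 5)*(r - 4)*(r + 5), (r - 8)^2*(r - 4)) = r - 4
(3) = u
(4) = gcd(d*(d + 5/4)*(d + 5), d*(d + 3/4)*(d + 3)) = d
(5) = -n + x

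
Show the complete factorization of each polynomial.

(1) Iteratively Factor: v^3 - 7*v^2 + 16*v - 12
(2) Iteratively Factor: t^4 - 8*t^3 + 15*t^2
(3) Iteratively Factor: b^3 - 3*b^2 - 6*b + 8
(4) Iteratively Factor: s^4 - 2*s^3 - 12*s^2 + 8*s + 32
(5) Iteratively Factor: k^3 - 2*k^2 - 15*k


(1) = (v - 3)*(v^2 - 4*v + 4) = (v - 3)*(v - 2)*(v - 2)
(2) = (t)*(t^3 - 8*t^2 + 15*t) = t^2*(t^2 - 8*t + 15) = t^2*(t - 5)*(t - 3)
(3) = (b + 2)*(b^2 - 5*b + 4) = (b - 1)*(b + 2)*(b - 4)
(4) = (s + 2)*(s^3 - 4*s^2 - 4*s + 16) = (s + 2)^2*(s^2 - 6*s + 8) = (s - 4)*(s + 2)^2*(s - 2)
(5) = (k)*(k^2 - 2*k - 15) = k*(k + 3)*(k - 5)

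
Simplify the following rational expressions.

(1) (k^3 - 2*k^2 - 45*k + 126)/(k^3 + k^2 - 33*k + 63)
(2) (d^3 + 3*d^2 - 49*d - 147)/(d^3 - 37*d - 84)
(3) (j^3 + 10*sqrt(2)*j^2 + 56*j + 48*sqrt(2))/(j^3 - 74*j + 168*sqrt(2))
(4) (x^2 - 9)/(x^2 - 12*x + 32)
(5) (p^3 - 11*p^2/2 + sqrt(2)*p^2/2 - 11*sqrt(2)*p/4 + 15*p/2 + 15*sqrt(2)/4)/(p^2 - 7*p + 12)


(1) = (k - 6)/(k - 3)
(2) = (d + 7)/(d + 4)
(3) = (j^3 + 10*sqrt(2)*j^2 + 56*j + 48*sqrt(2))/(j^3 - 74*j + 168*sqrt(2))
(4) = (x^2 - 9)/(x^2 - 12*x + 32)
(5) = (4*p^2 + p*(-10 + 2*sqrt(2)) - 5*sqrt(2))/(4*p - 16)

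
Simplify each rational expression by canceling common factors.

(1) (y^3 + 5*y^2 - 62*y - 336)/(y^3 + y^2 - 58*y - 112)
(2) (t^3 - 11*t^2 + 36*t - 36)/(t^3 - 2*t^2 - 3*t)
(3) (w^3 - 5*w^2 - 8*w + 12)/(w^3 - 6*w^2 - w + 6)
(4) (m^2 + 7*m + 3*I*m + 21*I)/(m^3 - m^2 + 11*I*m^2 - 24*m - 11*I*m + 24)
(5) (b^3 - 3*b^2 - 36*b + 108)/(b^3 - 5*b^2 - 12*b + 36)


(1) = (y + 6)/(y + 2)
(2) = (t^2 - 8*t + 12)/(t^2 + t)
(3) = (w + 2)/(w + 1)
(4) = (m + 7)/(m^2 + m*(-1 + 8*I) - 8*I)
(5) = (b^2 + 3*b - 18)/(b^2 + b - 6)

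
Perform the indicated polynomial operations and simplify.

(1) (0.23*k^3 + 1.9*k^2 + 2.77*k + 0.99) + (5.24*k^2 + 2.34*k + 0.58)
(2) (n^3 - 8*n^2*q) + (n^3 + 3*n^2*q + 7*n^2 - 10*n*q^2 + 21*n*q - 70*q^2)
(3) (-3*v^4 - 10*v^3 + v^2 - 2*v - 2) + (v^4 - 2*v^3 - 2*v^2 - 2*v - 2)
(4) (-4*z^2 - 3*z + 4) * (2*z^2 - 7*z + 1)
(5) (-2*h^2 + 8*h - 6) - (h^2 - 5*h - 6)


(1) = 0.23*k^3 + 7.14*k^2 + 5.11*k + 1.57
(2) = 2*n^3 - 5*n^2*q + 7*n^2 - 10*n*q^2 + 21*n*q - 70*q^2
(3) = -2*v^4 - 12*v^3 - v^2 - 4*v - 4
(4) = -8*z^4 + 22*z^3 + 25*z^2 - 31*z + 4
(5) = -3*h^2 + 13*h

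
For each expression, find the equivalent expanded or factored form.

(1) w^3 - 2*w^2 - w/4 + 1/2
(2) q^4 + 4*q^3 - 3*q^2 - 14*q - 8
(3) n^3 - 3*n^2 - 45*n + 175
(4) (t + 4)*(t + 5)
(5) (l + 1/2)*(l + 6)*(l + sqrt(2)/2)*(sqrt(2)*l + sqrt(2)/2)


(1) = (w - 2)*(w - 1/2)*(w + 1/2)
(2) = (q - 2)*(q + 1)^2*(q + 4)
(3) = (n - 5)^2*(n + 7)
(4) = t^2 + 9*t + 20
(5) = sqrt(2)*l^4 + l^3 + 7*sqrt(2)*l^3 + 7*l^2 + 25*sqrt(2)*l^2/4 + 3*sqrt(2)*l/2 + 25*l/4 + 3/2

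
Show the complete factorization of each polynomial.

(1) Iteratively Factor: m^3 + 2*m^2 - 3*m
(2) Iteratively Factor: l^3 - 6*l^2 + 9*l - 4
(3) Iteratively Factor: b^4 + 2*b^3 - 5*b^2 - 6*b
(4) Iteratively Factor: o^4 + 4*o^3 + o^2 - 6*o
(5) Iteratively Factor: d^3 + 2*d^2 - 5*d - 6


(1) = (m - 1)*(m^2 + 3*m) = (m - 1)*(m + 3)*(m)
(2) = (l - 1)*(l^2 - 5*l + 4) = (l - 1)^2*(l - 4)
(3) = (b)*(b^3 + 2*b^2 - 5*b - 6) = b*(b + 3)*(b^2 - b - 2) = b*(b + 1)*(b + 3)*(b - 2)
(4) = (o)*(o^3 + 4*o^2 + o - 6) = o*(o + 2)*(o^2 + 2*o - 3) = o*(o - 1)*(o + 2)*(o + 3)
(5) = (d + 1)*(d^2 + d - 6) = (d + 1)*(d + 3)*(d - 2)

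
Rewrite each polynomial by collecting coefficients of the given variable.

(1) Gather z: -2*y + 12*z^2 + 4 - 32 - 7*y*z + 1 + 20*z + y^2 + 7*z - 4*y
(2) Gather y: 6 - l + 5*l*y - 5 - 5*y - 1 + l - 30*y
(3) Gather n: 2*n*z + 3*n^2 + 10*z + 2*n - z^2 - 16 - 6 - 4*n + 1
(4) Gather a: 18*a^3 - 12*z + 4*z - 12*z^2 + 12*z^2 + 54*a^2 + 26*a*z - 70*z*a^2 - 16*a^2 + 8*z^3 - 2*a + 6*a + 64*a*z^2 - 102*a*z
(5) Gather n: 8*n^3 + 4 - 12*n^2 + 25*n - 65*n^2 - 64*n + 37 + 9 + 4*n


(1) = y^2 - 6*y + 12*z^2 + z*(27 - 7*y) - 27
(2) = y*(5*l - 35)
(3) = 3*n^2 + n*(2*z - 2) - z^2 + 10*z - 21
(4) = 18*a^3 + a^2*(38 - 70*z) + a*(64*z^2 - 76*z + 4) + 8*z^3 - 8*z
(5) = 8*n^3 - 77*n^2 - 35*n + 50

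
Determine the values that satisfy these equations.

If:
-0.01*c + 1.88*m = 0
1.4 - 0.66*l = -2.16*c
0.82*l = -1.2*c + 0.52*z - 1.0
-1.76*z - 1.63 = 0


Then:
c = -0.83
l = -0.59
m = -0.00
z = -0.93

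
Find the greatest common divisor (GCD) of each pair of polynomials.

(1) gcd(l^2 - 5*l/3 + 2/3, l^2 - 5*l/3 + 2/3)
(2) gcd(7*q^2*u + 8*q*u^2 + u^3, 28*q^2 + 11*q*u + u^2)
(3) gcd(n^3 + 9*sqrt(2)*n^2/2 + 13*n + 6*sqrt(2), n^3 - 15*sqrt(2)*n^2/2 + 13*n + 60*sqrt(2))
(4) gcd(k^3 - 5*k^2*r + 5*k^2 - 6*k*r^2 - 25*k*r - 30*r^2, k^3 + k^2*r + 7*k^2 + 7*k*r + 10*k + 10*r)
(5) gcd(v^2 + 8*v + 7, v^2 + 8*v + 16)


(1) = l^2 - 5*l/3 + 2/3
(2) = gcd(u*(q + u)*(7*q + u), (4*q + u)*(7*q + u)) = 7*q + u
(3) = n + 3*sqrt(2)/2
(4) = gcd((k + 5)*(k - 6*r)*(k + r), (k + 2)*(k + 5)*(k + r)) = k^2 + k*r + 5*k + 5*r
(5) = gcd((v + 1)*(v + 7), (v + 4)^2) = 1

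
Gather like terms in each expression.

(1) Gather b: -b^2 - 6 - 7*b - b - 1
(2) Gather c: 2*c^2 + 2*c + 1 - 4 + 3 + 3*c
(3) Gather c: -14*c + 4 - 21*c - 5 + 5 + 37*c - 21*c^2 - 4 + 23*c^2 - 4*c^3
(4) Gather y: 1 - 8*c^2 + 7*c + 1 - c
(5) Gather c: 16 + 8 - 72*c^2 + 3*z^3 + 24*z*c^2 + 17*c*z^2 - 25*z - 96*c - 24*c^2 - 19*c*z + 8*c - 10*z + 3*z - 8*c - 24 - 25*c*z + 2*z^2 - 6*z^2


(1) = -b^2 - 8*b - 7
(2) = 2*c^2 + 5*c
(3) = -4*c^3 + 2*c^2 + 2*c
(4) = -8*c^2 + 6*c + 2
(5) = c^2*(24*z - 96) + c*(17*z^2 - 44*z - 96) + 3*z^3 - 4*z^2 - 32*z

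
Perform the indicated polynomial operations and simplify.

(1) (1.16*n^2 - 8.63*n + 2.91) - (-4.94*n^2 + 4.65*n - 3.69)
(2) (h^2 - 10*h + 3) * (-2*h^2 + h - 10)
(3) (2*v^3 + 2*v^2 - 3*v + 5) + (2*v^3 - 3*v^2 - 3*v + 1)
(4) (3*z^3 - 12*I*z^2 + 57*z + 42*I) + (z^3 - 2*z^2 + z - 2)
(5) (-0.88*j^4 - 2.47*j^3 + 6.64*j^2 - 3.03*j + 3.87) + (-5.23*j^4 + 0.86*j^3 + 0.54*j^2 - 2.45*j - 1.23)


(1) = 6.1*n^2 - 13.28*n + 6.6
(2) = -2*h^4 + 21*h^3 - 26*h^2 + 103*h - 30
(3) = 4*v^3 - v^2 - 6*v + 6
(4) = 4*z^3 - 2*z^2 - 12*I*z^2 + 58*z - 2 + 42*I
(5) = -6.11*j^4 - 1.61*j^3 + 7.18*j^2 - 5.48*j + 2.64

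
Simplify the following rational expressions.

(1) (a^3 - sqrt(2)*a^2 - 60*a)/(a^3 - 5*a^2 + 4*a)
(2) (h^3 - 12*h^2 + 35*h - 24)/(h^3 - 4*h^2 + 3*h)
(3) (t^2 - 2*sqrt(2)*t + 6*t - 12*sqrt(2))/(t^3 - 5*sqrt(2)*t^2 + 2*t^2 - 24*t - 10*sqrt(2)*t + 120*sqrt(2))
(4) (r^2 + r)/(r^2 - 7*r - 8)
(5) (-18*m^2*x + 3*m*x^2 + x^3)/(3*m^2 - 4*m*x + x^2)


(1) = (a^2 - sqrt(2)*a - 60)/(a^2 - 5*a + 4)
(2) = (h - 8)/h
(3) = (t - 2*sqrt(2))/(t^2 + t*(-5*sqrt(2) - 4) + 20*sqrt(2))
(4) = r/(r - 8)
(5) = (6*m*x + x^2)/(-m + x)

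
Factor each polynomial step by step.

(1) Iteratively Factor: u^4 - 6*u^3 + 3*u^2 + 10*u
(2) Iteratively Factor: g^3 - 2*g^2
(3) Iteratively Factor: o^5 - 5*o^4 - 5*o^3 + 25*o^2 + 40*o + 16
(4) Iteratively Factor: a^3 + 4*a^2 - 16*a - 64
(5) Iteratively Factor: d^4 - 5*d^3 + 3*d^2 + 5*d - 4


(1) = (u - 2)*(u^3 - 4*u^2 - 5*u) = (u - 2)*(u + 1)*(u^2 - 5*u) = u*(u - 2)*(u + 1)*(u - 5)
(2) = (g)*(g^2 - 2*g) = g^2*(g - 2)
(3) = (o - 4)*(o^4 - o^3 - 9*o^2 - 11*o - 4) = (o - 4)*(o + 1)*(o^3 - 2*o^2 - 7*o - 4) = (o - 4)*(o + 1)^2*(o^2 - 3*o - 4) = (o - 4)*(o + 1)^3*(o - 4)
(4) = (a + 4)*(a^2 - 16) = (a + 4)^2*(a - 4)
(5) = (d - 4)*(d^3 - d^2 - d + 1) = (d - 4)*(d + 1)*(d^2 - 2*d + 1) = (d - 4)*(d - 1)*(d + 1)*(d - 1)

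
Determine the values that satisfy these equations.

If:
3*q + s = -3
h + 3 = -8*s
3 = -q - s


Then:
h = 21
q = 0
s = -3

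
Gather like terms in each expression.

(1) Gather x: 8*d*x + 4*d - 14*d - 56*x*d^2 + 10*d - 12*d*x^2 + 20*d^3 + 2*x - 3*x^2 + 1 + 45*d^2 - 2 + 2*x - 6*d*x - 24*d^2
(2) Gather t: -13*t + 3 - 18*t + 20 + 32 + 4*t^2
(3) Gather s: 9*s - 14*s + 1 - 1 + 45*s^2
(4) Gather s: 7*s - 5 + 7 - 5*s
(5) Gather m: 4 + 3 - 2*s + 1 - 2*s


(1) = 20*d^3 + 21*d^2 + x^2*(-12*d - 3) + x*(-56*d^2 + 2*d + 4) - 1
(2) = 4*t^2 - 31*t + 55
(3) = 45*s^2 - 5*s
(4) = 2*s + 2
(5) = 8 - 4*s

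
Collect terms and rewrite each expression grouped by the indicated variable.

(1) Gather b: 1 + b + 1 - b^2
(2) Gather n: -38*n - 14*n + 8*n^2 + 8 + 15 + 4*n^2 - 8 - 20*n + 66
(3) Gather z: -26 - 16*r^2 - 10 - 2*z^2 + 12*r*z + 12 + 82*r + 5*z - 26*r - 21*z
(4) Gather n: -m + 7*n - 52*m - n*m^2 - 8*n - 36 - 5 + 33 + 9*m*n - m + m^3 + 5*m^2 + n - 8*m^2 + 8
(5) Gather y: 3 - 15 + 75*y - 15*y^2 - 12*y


(1) = -b^2 + b + 2
(2) = 12*n^2 - 72*n + 81
(3) = -16*r^2 + 56*r - 2*z^2 + z*(12*r - 16) - 24
(4) = m^3 - 3*m^2 - 54*m + n*(-m^2 + 9*m)
(5) = -15*y^2 + 63*y - 12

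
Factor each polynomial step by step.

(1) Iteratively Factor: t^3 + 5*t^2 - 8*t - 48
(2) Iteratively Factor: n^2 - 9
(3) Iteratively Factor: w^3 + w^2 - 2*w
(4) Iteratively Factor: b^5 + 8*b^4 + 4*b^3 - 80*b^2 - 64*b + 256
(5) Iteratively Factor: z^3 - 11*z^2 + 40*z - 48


(1) = (t + 4)*(t^2 + t - 12) = (t - 3)*(t + 4)*(t + 4)
(2) = (n - 3)*(n + 3)
(3) = (w + 2)*(w^2 - w) = (w - 1)*(w + 2)*(w)
(4) = (b - 2)*(b^4 + 10*b^3 + 24*b^2 - 32*b - 128) = (b - 2)^2*(b^3 + 12*b^2 + 48*b + 64) = (b - 2)^2*(b + 4)*(b^2 + 8*b + 16) = (b - 2)^2*(b + 4)^2*(b + 4)
(5) = (z - 4)*(z^2 - 7*z + 12) = (z - 4)^2*(z - 3)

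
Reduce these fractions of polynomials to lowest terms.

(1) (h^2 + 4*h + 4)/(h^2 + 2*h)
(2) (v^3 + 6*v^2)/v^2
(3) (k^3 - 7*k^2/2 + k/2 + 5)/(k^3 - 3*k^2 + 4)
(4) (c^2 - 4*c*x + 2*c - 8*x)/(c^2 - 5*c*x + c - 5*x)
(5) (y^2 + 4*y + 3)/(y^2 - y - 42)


(1) = (h + 2)/h
(2) = v + 6
(3) = (2*k - 5)/(2*k - 4)
(4) = (-c^2 + 4*c*x - 2*c + 8*x)/(-c^2 + 5*c*x - c + 5*x)
(5) = (y^2 + 4*y + 3)/(y^2 - y - 42)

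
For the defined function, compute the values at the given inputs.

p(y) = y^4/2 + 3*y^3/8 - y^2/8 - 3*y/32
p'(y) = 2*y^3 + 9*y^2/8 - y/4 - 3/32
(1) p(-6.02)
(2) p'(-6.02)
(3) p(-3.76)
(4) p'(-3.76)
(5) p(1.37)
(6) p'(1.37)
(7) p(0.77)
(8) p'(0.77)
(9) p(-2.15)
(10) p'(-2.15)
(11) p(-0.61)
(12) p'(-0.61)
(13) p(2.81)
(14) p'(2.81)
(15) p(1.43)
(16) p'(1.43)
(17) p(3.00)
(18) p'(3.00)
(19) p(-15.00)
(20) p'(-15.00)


(1) = 570.90
(2) = -394.15
(3) = 78.59
(4) = -89.56
(5) = 2.36
(6) = 6.82
(7) = 0.20
(8) = 1.29
(9) = 6.58
(10) = -14.23
(11) = -0.01
(12) = 0.02
(13) = 38.24
(14) = 52.46
(15) = 2.80
(16) = 7.70
(17) = 49.22
(18) = 63.28
(19) = 24020.16
(20) = -6493.22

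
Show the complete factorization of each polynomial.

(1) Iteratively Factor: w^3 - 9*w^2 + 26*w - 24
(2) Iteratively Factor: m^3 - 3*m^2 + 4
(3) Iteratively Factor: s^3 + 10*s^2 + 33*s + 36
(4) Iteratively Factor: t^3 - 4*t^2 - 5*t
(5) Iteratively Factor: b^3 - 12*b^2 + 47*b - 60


(1) = (w - 2)*(w^2 - 7*w + 12) = (w - 4)*(w - 2)*(w - 3)
(2) = (m - 2)*(m^2 - m - 2) = (m - 2)^2*(m + 1)
(3) = (s + 4)*(s^2 + 6*s + 9) = (s + 3)*(s + 4)*(s + 3)
(4) = (t)*(t^2 - 4*t - 5) = t*(t + 1)*(t - 5)
(5) = (b - 3)*(b^2 - 9*b + 20) = (b - 4)*(b - 3)*(b - 5)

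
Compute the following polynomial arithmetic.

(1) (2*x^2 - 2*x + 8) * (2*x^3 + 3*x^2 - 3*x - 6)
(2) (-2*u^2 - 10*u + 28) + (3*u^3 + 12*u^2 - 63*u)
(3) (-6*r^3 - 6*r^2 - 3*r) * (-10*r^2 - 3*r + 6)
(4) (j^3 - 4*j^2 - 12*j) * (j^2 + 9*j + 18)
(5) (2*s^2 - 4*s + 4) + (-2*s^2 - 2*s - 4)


(1) = 4*x^5 + 2*x^4 + 4*x^3 + 18*x^2 - 12*x - 48
(2) = 3*u^3 + 10*u^2 - 73*u + 28
(3) = 60*r^5 + 78*r^4 + 12*r^3 - 27*r^2 - 18*r
(4) = j^5 + 5*j^4 - 30*j^3 - 180*j^2 - 216*j
(5) = -6*s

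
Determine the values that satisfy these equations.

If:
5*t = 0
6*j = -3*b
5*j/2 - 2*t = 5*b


Then:
b = 0
j = 0
t = 0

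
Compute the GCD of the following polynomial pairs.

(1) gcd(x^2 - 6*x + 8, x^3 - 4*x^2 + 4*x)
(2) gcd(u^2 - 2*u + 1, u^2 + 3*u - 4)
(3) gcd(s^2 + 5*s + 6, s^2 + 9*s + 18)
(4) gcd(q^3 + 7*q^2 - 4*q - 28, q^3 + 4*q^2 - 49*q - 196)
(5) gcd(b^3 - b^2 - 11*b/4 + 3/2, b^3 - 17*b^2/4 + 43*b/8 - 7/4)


(1) = x - 2
(2) = gcd((u - 1)^2, (u - 1)*(u + 4)) = u - 1
(3) = gcd((s + 2)*(s + 3), (s + 3)*(s + 6)) = s + 3
(4) = gcd((q - 2)*(q + 2)*(q + 7), (q - 7)*(q + 4)*(q + 7)) = q + 7
(5) = gcd((b - 2)*(b - 1/2)*(b + 3/2), (b - 2)*(b - 7/4)*(b - 1/2)) = b^2 - 5*b/2 + 1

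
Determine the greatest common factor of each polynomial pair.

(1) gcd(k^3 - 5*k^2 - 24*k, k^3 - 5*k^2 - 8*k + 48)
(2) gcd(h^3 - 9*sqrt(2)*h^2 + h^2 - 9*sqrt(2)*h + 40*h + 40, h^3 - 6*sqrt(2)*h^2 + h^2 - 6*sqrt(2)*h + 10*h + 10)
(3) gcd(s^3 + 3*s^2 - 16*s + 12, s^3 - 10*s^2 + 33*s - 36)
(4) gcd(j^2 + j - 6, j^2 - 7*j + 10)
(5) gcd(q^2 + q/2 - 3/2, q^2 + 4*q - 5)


(1) = k + 3
(2) = gcd((h + 1)*(h - 5*sqrt(2))*(h - 4*sqrt(2)), (h + 1)*(h - 5*sqrt(2))*(h - sqrt(2))) = h^2 + h*(1 - 5*sqrt(2)) - 5*sqrt(2)
(3) = 1
(4) = j - 2
(5) = gcd((q - 1)*(q + 3/2), (q - 1)*(q + 5)) = q - 1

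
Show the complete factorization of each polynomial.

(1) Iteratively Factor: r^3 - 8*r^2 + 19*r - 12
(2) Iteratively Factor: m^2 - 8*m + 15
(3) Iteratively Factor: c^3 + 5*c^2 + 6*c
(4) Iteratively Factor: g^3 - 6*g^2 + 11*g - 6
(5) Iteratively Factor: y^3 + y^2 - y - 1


(1) = (r - 1)*(r^2 - 7*r + 12) = (r - 4)*(r - 1)*(r - 3)
(2) = (m - 3)*(m - 5)
(3) = (c)*(c^2 + 5*c + 6) = c*(c + 3)*(c + 2)
(4) = (g - 3)*(g^2 - 3*g + 2) = (g - 3)*(g - 2)*(g - 1)
(5) = (y - 1)*(y^2 + 2*y + 1) = (y - 1)*(y + 1)*(y + 1)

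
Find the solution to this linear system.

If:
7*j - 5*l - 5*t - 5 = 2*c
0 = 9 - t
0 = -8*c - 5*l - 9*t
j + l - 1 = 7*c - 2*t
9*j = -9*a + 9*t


Then:
a = 4336/331
c = -127/331
j = -1357/331
l = -5159/331
t = 9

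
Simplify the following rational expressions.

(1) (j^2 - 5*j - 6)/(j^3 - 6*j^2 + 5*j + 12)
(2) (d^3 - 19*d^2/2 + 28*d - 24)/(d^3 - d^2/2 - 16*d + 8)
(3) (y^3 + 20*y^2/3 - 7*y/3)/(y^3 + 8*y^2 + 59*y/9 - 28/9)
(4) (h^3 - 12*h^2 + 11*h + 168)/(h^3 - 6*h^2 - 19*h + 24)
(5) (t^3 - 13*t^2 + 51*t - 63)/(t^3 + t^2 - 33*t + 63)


(1) = (j - 6)/(j^2 - 7*j + 12)
(2) = (2*d^2 - 11*d + 12)/(2*d^2 + 7*d - 4)
(3) = 3*y/(3*y + 4)
(4) = (h - 7)/(h - 1)
(5) = (t - 7)/(t + 7)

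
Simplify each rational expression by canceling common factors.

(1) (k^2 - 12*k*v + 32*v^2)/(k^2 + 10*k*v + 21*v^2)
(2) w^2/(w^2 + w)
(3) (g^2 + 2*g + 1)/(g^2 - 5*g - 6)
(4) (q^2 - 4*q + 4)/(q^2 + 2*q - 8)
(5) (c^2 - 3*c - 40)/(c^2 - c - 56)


(1) = (k^2 - 12*k*v + 32*v^2)/(k^2 + 10*k*v + 21*v^2)
(2) = w/(w + 1)
(3) = (g + 1)/(g - 6)
(4) = (q - 2)/(q + 4)
(5) = (c + 5)/(c + 7)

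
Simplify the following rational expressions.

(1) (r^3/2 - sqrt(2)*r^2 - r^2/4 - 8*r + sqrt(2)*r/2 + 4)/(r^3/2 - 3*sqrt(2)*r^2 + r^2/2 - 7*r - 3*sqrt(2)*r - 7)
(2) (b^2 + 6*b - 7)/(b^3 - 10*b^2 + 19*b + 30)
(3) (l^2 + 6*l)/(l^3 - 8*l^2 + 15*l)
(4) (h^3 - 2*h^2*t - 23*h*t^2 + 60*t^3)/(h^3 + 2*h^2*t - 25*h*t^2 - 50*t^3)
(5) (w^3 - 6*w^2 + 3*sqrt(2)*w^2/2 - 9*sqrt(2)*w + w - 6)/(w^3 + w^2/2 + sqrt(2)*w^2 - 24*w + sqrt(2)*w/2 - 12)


(1) = (4*r^3 + r^2*(-8*sqrt(2) - 2) + r*(-64 + 4*sqrt(2)) + 32)/(4*r^3 + r^2*(4 - 24*sqrt(2)) + r*(-56 - 24*sqrt(2)) - 56)
(2) = (b^2 + 6*b - 7)/(b^3 - 10*b^2 + 19*b + 30)
(3) = (l + 6)/(l^2 - 8*l + 15)
(4) = (-h^2 + 7*h*t - 12*t^2)/(-h^2 + 3*h*t + 10*t^2)
(5) = (4*w^3 + w^2*(-24 + 6*sqrt(2)) + w*(4 - 36*sqrt(2)) - 24)/(4*w^3 + w^2*(2 + 4*sqrt(2)) + w*(-96 + 2*sqrt(2)) - 48)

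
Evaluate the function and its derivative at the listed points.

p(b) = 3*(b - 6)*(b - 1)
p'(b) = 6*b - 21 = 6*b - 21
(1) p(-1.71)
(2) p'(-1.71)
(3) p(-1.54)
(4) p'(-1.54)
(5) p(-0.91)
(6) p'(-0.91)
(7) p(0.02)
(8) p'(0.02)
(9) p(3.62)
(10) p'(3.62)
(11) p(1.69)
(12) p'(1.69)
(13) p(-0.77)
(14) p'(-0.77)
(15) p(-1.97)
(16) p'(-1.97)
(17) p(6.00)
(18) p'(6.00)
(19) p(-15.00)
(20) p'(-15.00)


(1) = 62.68
(2) = -31.26
(3) = 57.45
(4) = -30.24
(5) = 39.59
(6) = -26.46
(7) = 17.58
(8) = -20.88
(9) = -18.71
(10) = 0.72
(11) = -8.92
(12) = -10.86
(13) = 35.95
(14) = -25.62
(15) = 71.01
(16) = -32.82
(17) = 0.00
(18) = 15.00
(19) = 1008.00
(20) = -111.00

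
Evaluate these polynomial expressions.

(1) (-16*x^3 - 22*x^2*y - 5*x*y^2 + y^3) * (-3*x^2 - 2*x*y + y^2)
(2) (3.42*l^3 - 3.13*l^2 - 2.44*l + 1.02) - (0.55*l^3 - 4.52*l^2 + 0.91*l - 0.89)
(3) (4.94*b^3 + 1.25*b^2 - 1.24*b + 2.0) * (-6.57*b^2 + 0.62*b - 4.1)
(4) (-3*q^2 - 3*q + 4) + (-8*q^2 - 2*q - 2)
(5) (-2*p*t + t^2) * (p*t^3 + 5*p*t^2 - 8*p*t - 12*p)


(1) = 48*x^5 + 98*x^4*y + 43*x^3*y^2 - 15*x^2*y^3 - 7*x*y^4 + y^5
(2) = 2.87*l^3 + 1.39*l^2 - 3.35*l + 1.91
(3) = -32.4558*b^5 - 5.1497*b^4 - 11.3322*b^3 - 19.0338*b^2 + 6.324*b - 8.2
(4) = -11*q^2 - 5*q + 2
(5) = -2*p^2*t^4 - 10*p^2*t^3 + 16*p^2*t^2 + 24*p^2*t + p*t^5 + 5*p*t^4 - 8*p*t^3 - 12*p*t^2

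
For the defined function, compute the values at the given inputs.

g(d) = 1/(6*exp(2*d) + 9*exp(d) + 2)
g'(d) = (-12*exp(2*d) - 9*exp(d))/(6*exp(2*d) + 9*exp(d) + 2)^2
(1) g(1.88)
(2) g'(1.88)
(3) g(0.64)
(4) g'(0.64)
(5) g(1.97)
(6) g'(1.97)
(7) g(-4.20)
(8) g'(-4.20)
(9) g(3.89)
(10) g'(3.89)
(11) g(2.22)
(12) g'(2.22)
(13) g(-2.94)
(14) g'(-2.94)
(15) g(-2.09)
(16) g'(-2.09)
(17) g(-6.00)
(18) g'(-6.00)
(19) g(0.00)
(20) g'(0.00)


(1) = 0.00
(2) = -0.01
(3) = 0.02
(4) = -0.04
(5) = 0.00
(6) = -0.00
(7) = 0.47
(8) = -0.03
(9) = 0.00
(10) = -0.00
(11) = 0.00
(12) = -0.00
(13) = 0.40
(14) = -0.08
(15) = 0.31
(16) = -0.13
(17) = 0.49
(18) = -0.01
(19) = 0.06
(20) = -0.07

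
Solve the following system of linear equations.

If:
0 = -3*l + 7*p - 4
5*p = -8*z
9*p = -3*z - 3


Then:
l = -44/19
p = -8/19
z = 5/19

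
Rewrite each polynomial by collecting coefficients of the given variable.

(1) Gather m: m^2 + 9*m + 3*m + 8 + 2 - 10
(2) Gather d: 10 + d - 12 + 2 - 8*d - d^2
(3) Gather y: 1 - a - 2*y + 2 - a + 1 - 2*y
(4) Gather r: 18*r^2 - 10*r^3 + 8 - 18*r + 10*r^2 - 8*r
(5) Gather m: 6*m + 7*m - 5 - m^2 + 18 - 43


(1) = m^2 + 12*m
(2) = -d^2 - 7*d
(3) = -2*a - 4*y + 4
(4) = -10*r^3 + 28*r^2 - 26*r + 8
(5) = -m^2 + 13*m - 30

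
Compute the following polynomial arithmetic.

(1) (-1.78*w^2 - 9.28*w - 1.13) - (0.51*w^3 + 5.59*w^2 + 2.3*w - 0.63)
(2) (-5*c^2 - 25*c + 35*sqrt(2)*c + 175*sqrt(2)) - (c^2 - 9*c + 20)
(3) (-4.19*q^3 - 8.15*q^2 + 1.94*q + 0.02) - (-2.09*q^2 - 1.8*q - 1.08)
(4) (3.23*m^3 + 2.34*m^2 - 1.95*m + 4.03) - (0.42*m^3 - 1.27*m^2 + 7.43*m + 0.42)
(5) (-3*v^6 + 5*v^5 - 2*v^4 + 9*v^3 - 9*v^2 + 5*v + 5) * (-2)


(1) = -0.51*w^3 - 7.37*w^2 - 11.58*w - 0.5
(2) = -6*c^2 - 16*c + 35*sqrt(2)*c - 20 + 175*sqrt(2)
(3) = -4.19*q^3 - 6.06*q^2 + 3.74*q + 1.1
(4) = 2.81*m^3 + 3.61*m^2 - 9.38*m + 3.61
(5) = 6*v^6 - 10*v^5 + 4*v^4 - 18*v^3 + 18*v^2 - 10*v - 10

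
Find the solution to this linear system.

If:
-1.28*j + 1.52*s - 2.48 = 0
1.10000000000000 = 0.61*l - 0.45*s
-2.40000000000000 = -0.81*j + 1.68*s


Then:
j = -8.50
l = -2.27
s = -5.53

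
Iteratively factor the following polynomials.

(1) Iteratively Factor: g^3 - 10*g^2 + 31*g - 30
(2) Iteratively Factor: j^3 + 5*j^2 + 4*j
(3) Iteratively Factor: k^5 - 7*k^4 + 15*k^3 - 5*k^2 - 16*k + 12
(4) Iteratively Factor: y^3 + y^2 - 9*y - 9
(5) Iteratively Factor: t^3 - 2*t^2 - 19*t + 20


(1) = (g - 2)*(g^2 - 8*g + 15) = (g - 3)*(g - 2)*(g - 5)
(2) = (j + 4)*(j^2 + j) = (j + 1)*(j + 4)*(j)
(3) = (k - 2)*(k^4 - 5*k^3 + 5*k^2 + 5*k - 6) = (k - 3)*(k - 2)*(k^3 - 2*k^2 - k + 2) = (k - 3)*(k - 2)*(k + 1)*(k^2 - 3*k + 2) = (k - 3)*(k - 2)*(k - 1)*(k + 1)*(k - 2)
(4) = (y - 3)*(y^2 + 4*y + 3) = (y - 3)*(y + 3)*(y + 1)
(5) = (t + 4)*(t^2 - 6*t + 5) = (t - 5)*(t + 4)*(t - 1)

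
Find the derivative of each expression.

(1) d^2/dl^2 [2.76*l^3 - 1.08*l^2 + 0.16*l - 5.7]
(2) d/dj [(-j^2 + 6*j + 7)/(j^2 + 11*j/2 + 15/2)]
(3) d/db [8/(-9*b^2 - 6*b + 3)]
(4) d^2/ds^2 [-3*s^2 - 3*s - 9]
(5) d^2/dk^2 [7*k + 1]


(1) = 16.56*l - 2.16
(2) = 2*(-23*j^2 - 58*j + 13)/(4*j^4 + 44*j^3 + 181*j^2 + 330*j + 225)
(3) = 16*(3*b + 1)/(3*(3*b^2 + 2*b - 1)^2)
(4) = -6
(5) = 0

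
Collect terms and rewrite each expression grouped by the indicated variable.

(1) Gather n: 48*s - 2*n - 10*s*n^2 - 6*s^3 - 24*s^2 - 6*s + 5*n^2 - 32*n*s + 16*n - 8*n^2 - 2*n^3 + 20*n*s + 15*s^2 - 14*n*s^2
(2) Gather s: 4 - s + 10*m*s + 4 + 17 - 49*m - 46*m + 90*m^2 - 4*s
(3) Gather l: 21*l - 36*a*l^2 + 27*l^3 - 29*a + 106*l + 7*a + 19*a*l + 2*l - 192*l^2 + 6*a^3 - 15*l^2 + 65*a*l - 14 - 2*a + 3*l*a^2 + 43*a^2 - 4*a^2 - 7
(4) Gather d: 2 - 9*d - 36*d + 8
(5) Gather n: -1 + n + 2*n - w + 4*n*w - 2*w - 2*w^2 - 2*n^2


(1) = -2*n^3 + n^2*(-10*s - 3) + n*(-14*s^2 - 12*s + 14) - 6*s^3 - 9*s^2 + 42*s
(2) = 90*m^2 - 95*m + s*(10*m - 5) + 25
(3) = 6*a^3 + 39*a^2 - 24*a + 27*l^3 + l^2*(-36*a - 207) + l*(3*a^2 + 84*a + 129) - 21
(4) = 10 - 45*d
(5) = -2*n^2 + n*(4*w + 3) - 2*w^2 - 3*w - 1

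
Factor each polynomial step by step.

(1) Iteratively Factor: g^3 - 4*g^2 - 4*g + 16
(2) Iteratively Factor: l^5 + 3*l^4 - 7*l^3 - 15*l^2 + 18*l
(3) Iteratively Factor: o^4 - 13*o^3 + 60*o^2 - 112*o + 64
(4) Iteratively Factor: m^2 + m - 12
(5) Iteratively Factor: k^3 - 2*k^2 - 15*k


(1) = (g - 2)*(g^2 - 2*g - 8) = (g - 4)*(g - 2)*(g + 2)
(2) = (l - 1)*(l^4 + 4*l^3 - 3*l^2 - 18*l) = (l - 1)*(l + 3)*(l^3 + l^2 - 6*l) = (l - 1)*(l + 3)^2*(l^2 - 2*l) = (l - 2)*(l - 1)*(l + 3)^2*(l)
(3) = (o - 4)*(o^3 - 9*o^2 + 24*o - 16) = (o - 4)*(o - 1)*(o^2 - 8*o + 16) = (o - 4)^2*(o - 1)*(o - 4)
(4) = (m + 4)*(m - 3)
(5) = (k + 3)*(k^2 - 5*k) = k*(k + 3)*(k - 5)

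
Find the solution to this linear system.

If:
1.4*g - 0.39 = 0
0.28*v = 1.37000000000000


Then:
g = 0.28
v = 4.89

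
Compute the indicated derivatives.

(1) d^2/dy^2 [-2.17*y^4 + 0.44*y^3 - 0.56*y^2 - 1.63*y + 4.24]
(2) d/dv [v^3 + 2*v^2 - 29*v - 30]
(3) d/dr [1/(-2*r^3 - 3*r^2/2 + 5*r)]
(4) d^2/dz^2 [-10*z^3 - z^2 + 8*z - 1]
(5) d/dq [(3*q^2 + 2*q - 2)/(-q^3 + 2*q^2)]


(1) = -26.04*y^2 + 2.64*y - 1.12
(2) = 3*v^2 + 4*v - 29
(3) = 4*(6*r^2 + 3*r - 5)/(r^2*(4*r^2 + 3*r - 10)^2)
(4) = -60*z - 2
(5) = (3*q^3 + 4*q^2 - 10*q + 8)/(q^3*(q^2 - 4*q + 4))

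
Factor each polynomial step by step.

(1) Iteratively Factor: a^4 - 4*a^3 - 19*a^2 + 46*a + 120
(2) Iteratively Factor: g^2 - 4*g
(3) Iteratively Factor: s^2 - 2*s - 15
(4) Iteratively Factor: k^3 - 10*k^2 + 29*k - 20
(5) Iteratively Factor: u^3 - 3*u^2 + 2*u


(1) = (a + 2)*(a^3 - 6*a^2 - 7*a + 60) = (a + 2)*(a + 3)*(a^2 - 9*a + 20) = (a - 4)*(a + 2)*(a + 3)*(a - 5)
(2) = (g)*(g - 4)
(3) = (s + 3)*(s - 5)
(4) = (k - 4)*(k^2 - 6*k + 5) = (k - 4)*(k - 1)*(k - 5)
(5) = (u)*(u^2 - 3*u + 2) = u*(u - 1)*(u - 2)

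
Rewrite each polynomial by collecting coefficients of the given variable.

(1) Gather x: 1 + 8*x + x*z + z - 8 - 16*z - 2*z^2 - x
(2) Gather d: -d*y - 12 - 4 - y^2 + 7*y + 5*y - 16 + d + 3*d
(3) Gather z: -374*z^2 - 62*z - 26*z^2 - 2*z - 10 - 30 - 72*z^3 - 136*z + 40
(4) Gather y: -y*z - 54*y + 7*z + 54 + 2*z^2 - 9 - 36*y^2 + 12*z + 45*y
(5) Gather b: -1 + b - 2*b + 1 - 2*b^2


(1) = x*(z + 7) - 2*z^2 - 15*z - 7
(2) = d*(4 - y) - y^2 + 12*y - 32
(3) = -72*z^3 - 400*z^2 - 200*z
(4) = -36*y^2 + y*(-z - 9) + 2*z^2 + 19*z + 45
(5) = -2*b^2 - b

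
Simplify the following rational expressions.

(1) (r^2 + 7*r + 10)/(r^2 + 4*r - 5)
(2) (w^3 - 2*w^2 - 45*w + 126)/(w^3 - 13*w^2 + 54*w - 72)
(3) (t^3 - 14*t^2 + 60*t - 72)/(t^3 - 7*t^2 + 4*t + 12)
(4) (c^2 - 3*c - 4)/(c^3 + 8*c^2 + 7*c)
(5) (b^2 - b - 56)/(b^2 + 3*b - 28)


(1) = (r + 2)/(r - 1)
(2) = (w + 7)/(w - 4)
(3) = (t - 6)/(t + 1)
(4) = (c - 4)/(c^2 + 7*c)
(5) = (b - 8)/(b - 4)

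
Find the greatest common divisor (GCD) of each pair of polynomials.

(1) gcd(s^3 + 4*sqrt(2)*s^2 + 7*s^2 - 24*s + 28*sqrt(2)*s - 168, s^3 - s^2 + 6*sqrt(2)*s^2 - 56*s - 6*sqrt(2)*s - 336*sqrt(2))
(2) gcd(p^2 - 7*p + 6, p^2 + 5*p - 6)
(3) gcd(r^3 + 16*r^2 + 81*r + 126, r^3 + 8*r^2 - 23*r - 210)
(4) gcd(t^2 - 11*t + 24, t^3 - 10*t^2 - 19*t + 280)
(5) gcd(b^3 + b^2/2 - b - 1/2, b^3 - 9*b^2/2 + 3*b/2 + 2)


(1) = s^2 + s*(7 + 6*sqrt(2)) + 42*sqrt(2)
(2) = gcd((p - 6)*(p - 1), (p - 1)*(p + 6)) = p - 1
(3) = r^2 + 13*r + 42
(4) = t - 8
(5) = b^2 - b/2 - 1/2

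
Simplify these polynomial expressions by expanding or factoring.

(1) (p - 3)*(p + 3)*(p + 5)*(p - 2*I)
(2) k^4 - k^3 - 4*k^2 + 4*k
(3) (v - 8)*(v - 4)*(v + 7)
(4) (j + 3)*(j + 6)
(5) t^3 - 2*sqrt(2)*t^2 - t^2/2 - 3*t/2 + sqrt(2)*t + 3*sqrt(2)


(1) = p^4 + 5*p^3 - 2*I*p^3 - 9*p^2 - 10*I*p^2 - 45*p + 18*I*p + 90*I
(2) = k*(k - 2)*(k - 1)*(k + 2)
(3) = v^3 - 5*v^2 - 52*v + 224
(4) = j^2 + 9*j + 18
(5) = (t - 3/2)*(t + 1)*(t - 2*sqrt(2))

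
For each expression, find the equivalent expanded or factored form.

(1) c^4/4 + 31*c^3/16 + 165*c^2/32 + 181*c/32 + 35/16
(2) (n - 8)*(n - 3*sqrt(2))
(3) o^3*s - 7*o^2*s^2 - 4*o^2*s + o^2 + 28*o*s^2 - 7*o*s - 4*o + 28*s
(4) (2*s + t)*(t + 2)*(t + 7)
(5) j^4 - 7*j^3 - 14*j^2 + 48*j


(1) = (c/4 + 1/4)*(c + 5/4)*(c + 2)*(c + 7/2)
(2) = n^2 - 8*n - 3*sqrt(2)*n + 24*sqrt(2)
(3) = (o - 4)*(o - 7*s)*(o*s + 1)
(4) = 2*s*t^2 + 18*s*t + 28*s + t^3 + 9*t^2 + 14*t
(5) = j*(j - 8)*(j - 2)*(j + 3)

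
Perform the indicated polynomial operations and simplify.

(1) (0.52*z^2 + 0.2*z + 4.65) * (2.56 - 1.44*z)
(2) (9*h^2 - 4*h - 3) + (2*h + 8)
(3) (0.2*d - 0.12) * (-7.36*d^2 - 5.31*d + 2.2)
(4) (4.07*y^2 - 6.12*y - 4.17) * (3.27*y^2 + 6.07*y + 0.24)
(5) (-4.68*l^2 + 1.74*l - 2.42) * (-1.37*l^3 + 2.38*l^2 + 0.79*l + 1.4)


(1) = -0.7488*z^3 + 1.0432*z^2 - 6.184*z + 11.904
(2) = 9*h^2 - 2*h + 5
(3) = -1.472*d^3 - 0.1788*d^2 + 1.0772*d - 0.264
(4) = 13.3089*y^4 + 4.6925*y^3 - 49.8075*y^2 - 26.7807*y - 1.0008
(5) = 6.4116*l^5 - 13.5222*l^4 + 3.7594*l^3 - 10.937*l^2 + 0.5242*l - 3.388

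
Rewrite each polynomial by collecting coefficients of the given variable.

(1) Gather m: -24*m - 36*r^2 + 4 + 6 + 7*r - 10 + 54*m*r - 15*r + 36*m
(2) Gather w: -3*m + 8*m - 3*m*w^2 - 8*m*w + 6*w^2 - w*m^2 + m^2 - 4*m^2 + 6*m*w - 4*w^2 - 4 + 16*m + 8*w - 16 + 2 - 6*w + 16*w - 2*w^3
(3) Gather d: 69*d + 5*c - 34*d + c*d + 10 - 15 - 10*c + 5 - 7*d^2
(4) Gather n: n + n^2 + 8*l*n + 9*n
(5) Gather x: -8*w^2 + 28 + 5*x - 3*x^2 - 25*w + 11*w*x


(1) = m*(54*r + 12) - 36*r^2 - 8*r
(2) = -3*m^2 + 21*m - 2*w^3 + w^2*(2 - 3*m) + w*(-m^2 - 2*m + 18) - 18
(3) = -5*c - 7*d^2 + d*(c + 35)
(4) = n^2 + n*(8*l + 10)
(5) = -8*w^2 - 25*w - 3*x^2 + x*(11*w + 5) + 28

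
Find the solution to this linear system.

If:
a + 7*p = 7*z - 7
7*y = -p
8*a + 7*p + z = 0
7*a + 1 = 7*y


Then:
a = -49/335
p = 8/335
y = -8/2345
z = 336/335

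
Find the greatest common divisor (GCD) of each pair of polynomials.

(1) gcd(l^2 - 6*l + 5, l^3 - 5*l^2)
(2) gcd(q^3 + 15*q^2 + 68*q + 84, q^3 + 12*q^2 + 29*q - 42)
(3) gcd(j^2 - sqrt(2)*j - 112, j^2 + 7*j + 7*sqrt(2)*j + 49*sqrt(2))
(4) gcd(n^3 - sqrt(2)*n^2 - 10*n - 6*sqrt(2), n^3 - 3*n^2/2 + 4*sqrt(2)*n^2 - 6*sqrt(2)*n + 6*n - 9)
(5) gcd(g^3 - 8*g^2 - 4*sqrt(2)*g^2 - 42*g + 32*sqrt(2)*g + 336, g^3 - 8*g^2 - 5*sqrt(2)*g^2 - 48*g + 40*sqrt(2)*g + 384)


(1) = gcd((l - 5)*(l - 1), l^2*(l - 5)) = l - 5
(2) = gcd((q + 2)*(q + 6)*(q + 7), (q - 1)*(q + 6)*(q + 7)) = q^2 + 13*q + 42
(3) = gcd((j - 8*sqrt(2))*(j + 7*sqrt(2)), (j + 7)*(j + 7*sqrt(2))) = j + 7*sqrt(2)
(4) = gcd((n - 3*sqrt(2))*(n + sqrt(2))^2, (n - 3/2)*(n + sqrt(2))*(n + 3*sqrt(2))) = n + sqrt(2)
(5) = gcd((g - 8)*(g - 7*sqrt(2))*(g + 3*sqrt(2)), (g - 8)*(g - 8*sqrt(2))*(g + 3*sqrt(2))) = g^2 + g*(-8 + 3*sqrt(2)) - 24*sqrt(2)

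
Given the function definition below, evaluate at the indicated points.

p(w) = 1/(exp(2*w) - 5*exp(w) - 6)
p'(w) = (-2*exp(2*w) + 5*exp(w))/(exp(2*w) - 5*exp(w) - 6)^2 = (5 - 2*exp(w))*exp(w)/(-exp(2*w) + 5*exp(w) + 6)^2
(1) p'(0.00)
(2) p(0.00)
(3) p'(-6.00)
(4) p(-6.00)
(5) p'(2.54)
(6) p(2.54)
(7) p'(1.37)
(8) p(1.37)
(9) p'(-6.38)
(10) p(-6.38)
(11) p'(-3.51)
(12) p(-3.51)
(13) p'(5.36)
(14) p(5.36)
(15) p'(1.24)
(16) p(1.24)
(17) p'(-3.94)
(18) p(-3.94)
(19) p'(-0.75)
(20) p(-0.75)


(1) = 0.03
(2) = -0.10
(3) = 0.00
(4) = -0.17
(5) = -0.03
(6) = 0.01
(7) = -0.11
(8) = -0.10
(9) = 0.00
(10) = -0.17
(11) = 0.00
(12) = -0.16
(13) = -0.00
(14) = 0.00
(15) = -0.05
(16) = -0.09
(17) = 0.00
(18) = -0.16
(19) = 0.03
(20) = -0.12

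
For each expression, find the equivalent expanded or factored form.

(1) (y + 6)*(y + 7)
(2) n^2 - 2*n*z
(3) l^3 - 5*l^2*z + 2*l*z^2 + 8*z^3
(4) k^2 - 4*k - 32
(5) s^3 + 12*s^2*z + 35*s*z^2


(1) = y^2 + 13*y + 42
(2) = n*(n - 2*z)
(3) = (l - 4*z)*(l - 2*z)*(l + z)
(4) = (k - 8)*(k + 4)
(5) = s*(s + 5*z)*(s + 7*z)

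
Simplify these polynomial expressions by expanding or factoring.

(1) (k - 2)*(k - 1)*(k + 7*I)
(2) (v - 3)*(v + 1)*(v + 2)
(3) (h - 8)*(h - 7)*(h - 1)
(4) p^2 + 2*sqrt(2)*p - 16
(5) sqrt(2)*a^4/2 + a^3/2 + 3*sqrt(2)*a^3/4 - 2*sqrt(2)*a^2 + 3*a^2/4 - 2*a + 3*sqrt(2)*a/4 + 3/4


(1) = k^3 - 3*k^2 + 7*I*k^2 + 2*k - 21*I*k + 14*I
(2) = v^3 - 7*v - 6
(3) = h^3 - 16*h^2 + 71*h - 56
(4) = (p - 2*sqrt(2))*(p + 4*sqrt(2))
(5) = (a - 1)*(a - 1/2)*(a + 3)*(sqrt(2)*a/2 + 1/2)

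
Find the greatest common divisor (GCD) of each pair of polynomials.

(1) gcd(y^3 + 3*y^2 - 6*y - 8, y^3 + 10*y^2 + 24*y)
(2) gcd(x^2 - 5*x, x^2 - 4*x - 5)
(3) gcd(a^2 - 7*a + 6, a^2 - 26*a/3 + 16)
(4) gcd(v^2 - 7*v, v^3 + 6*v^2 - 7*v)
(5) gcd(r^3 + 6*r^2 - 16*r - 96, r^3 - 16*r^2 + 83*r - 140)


(1) = y + 4
(2) = x - 5
(3) = gcd((a - 6)*(a - 1), (a - 6)*(a - 8/3)) = a - 6
(4) = gcd(v*(v - 7), v*(v - 1)*(v + 7)) = v
(5) = gcd((r - 4)*(r + 4)*(r + 6), (r - 7)*(r - 5)*(r - 4)) = r - 4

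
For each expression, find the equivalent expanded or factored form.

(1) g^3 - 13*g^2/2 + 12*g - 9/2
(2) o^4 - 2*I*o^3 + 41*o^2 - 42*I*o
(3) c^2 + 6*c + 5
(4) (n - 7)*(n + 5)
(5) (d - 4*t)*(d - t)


(1) = (g - 3)^2*(g - 1/2)
(2) = o*(o - 7*I)*(o - I)*(o + 6*I)
(3) = (c + 1)*(c + 5)
(4) = n^2 - 2*n - 35
(5) = d^2 - 5*d*t + 4*t^2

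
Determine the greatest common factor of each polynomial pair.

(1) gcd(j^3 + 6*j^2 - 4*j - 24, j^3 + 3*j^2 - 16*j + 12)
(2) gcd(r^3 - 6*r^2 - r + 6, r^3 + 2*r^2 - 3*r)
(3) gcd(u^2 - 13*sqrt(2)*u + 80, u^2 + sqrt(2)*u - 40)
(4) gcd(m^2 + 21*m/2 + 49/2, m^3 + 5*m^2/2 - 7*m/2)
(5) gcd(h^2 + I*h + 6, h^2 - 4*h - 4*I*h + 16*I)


(1) = j^2 + 4*j - 12
(2) = r - 1
(3) = 1
(4) = gcd((m + 7/2)*(m + 7), m*(m - 1)*(m + 7/2)) = m + 7/2
(5) = 1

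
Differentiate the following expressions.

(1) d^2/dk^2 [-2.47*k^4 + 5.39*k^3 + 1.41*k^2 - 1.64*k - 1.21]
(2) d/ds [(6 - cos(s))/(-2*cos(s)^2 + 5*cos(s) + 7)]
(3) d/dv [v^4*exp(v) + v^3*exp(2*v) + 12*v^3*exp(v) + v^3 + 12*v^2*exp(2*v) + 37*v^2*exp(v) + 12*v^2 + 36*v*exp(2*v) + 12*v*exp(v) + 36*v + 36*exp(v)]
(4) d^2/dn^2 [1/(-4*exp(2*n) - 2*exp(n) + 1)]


(1) = -29.64*k^2 + 32.34*k + 2.82
(2) = (-24*cos(s) + cos(2*s) + 38)*sin(s)/(5*cos(s) - cos(2*s) + 6)^2
(3) = v^4*exp(v) + 2*v^3*exp(2*v) + 16*v^3*exp(v) + 27*v^2*exp(2*v) + 73*v^2*exp(v) + 3*v^2 + 96*v*exp(2*v) + 86*v*exp(v) + 24*v + 36*exp(2*v) + 48*exp(v) + 36
(4) = 2*(-4*(4*exp(n) + 1)^2*exp(n) + (8*exp(n) + 1)*(4*exp(2*n) + 2*exp(n) - 1))*exp(n)/(4*exp(2*n) + 2*exp(n) - 1)^3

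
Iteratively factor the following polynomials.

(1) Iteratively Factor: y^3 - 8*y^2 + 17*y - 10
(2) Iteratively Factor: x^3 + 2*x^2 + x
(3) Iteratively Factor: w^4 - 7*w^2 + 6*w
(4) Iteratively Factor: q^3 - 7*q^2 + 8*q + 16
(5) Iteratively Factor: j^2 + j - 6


(1) = (y - 5)*(y^2 - 3*y + 2) = (y - 5)*(y - 2)*(y - 1)
(2) = (x + 1)*(x^2 + x) = (x + 1)^2*(x)
(3) = (w)*(w^3 - 7*w + 6) = w*(w - 1)*(w^2 + w - 6) = w*(w - 1)*(w + 3)*(w - 2)
(4) = (q - 4)*(q^2 - 3*q - 4) = (q - 4)*(q + 1)*(q - 4)
(5) = (j + 3)*(j - 2)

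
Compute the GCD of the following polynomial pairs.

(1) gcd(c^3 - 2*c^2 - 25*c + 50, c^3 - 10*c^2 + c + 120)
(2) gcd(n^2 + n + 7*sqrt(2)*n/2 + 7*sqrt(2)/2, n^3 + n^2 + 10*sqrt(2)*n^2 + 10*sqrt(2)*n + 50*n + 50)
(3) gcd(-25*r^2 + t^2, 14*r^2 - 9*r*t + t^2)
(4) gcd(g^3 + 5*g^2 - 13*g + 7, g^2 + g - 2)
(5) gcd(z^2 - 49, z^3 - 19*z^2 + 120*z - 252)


(1) = gcd((c - 5)*(c - 2)*(c + 5), (c - 8)*(c - 5)*(c + 3)) = c - 5
(2) = gcd((n + 1)*(n + 7*sqrt(2)/2), (n + 1)*(n + 5*sqrt(2))^2) = n + 1
(3) = gcd((-5*r + t)*(5*r + t), (-7*r + t)*(-2*r + t)) = 1
(4) = gcd((g - 1)^2*(g + 7), (g - 1)*(g + 2)) = g - 1
(5) = z - 7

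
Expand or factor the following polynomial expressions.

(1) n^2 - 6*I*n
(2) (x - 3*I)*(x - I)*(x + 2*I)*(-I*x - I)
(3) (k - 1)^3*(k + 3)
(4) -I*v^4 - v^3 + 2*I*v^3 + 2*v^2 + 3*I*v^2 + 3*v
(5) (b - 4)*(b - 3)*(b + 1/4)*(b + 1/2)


(1) = n*(n - 6*I)
(2) = -I*x^4 - 2*x^3 - I*x^3 - 2*x^2 - 5*I*x^2 - 6*x - 5*I*x - 6
(3) = k^4 - 6*k^2 + 8*k - 3
(4) = v*(v - 3)*(v - I)*(-I*v - I)
(5) = b^4 - 25*b^3/4 + 55*b^2/8 + 65*b/8 + 3/2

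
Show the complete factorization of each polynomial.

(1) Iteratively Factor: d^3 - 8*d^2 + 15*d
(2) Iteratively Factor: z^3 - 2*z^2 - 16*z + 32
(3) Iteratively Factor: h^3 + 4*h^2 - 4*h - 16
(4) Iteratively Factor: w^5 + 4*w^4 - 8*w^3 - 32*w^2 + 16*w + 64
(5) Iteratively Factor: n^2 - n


(1) = (d)*(d^2 - 8*d + 15) = d*(d - 3)*(d - 5)
(2) = (z - 4)*(z^2 + 2*z - 8) = (z - 4)*(z - 2)*(z + 4)
(3) = (h - 2)*(h^2 + 6*h + 8) = (h - 2)*(h + 4)*(h + 2)
(4) = (w - 2)*(w^4 + 6*w^3 + 4*w^2 - 24*w - 32) = (w - 2)*(w + 2)*(w^3 + 4*w^2 - 4*w - 16) = (w - 2)*(w + 2)^2*(w^2 + 2*w - 8) = (w - 2)*(w + 2)^2*(w + 4)*(w - 2)
(5) = (n)*(n - 1)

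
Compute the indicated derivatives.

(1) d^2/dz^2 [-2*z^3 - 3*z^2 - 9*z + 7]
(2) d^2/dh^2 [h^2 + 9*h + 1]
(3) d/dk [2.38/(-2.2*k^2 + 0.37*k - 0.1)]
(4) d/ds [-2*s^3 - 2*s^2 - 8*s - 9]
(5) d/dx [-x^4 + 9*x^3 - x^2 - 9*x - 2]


(1) = -12*z - 6
(2) = 2
(3) = (10.472*k - 0.8806)/(2.2*k^2 - 0.37*k + 0.1)^2
(4) = -6*s^2 - 4*s - 8
(5) = -4*x^3 + 27*x^2 - 2*x - 9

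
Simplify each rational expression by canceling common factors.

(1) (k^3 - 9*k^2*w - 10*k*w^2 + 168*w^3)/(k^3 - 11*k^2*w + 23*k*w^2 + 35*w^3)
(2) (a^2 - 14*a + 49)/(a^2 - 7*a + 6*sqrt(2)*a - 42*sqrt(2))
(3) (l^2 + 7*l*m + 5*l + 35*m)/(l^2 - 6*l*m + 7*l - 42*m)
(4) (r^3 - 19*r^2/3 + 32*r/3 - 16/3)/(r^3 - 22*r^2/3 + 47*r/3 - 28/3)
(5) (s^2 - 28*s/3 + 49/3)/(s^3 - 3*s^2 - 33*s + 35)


(1) = (-k^2 + 2*k*w + 24*w^2)/(-k^2 + 4*k*w + 5*w^2)
(2) = (a - 7)/(a + 6*sqrt(2))
(3) = (l^2 + 7*l*m + 5*l + 35*m)/(l^2 - 6*l*m + 7*l - 42*m)
(4) = (3*r - 4)/(3*r - 7)
(5) = (3*s - 7)/(3*s^2 + 12*s - 15)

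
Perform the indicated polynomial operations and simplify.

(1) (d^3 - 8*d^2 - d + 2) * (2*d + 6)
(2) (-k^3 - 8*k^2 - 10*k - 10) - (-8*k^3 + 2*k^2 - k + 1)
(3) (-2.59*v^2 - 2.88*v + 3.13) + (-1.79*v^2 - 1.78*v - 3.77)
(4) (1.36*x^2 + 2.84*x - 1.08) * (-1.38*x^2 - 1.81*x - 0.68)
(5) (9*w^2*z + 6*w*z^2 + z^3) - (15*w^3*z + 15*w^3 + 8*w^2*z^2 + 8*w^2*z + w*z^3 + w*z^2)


(1) = 2*d^4 - 10*d^3 - 50*d^2 - 2*d + 12
(2) = 7*k^3 - 10*k^2 - 9*k - 11
(3) = -4.38*v^2 - 4.66*v - 0.64
(4) = -1.8768*x^4 - 6.3808*x^3 - 4.5748*x^2 + 0.0236*x + 0.7344
(5) = -15*w^3*z - 15*w^3 - 8*w^2*z^2 + w^2*z - w*z^3 + 5*w*z^2 + z^3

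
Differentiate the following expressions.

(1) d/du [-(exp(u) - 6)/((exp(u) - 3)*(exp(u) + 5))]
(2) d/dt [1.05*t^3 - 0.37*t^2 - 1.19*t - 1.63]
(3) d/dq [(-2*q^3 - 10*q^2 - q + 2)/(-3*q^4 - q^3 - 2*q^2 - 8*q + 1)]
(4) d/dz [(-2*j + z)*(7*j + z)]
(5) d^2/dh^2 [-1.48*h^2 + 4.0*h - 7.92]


(1) = (exp(2*u) - 12*exp(u) + 3)*exp(u)/(exp(4*u) + 4*exp(3*u) - 26*exp(2*u) - 60*exp(u) + 225)
(2) = 3.15*t^2 - 0.74*t - 1.19
(3) = 3*(-2*q^6 - 20*q^5 - 5*q^4 + 18*q^3 + 26*q^2 - 4*q + 5)/(9*q^8 + 6*q^7 + 13*q^6 + 52*q^5 + 14*q^4 + 30*q^3 + 60*q^2 - 16*q + 1)
(4) = 5*j + 2*z
(5) = -2.96000000000000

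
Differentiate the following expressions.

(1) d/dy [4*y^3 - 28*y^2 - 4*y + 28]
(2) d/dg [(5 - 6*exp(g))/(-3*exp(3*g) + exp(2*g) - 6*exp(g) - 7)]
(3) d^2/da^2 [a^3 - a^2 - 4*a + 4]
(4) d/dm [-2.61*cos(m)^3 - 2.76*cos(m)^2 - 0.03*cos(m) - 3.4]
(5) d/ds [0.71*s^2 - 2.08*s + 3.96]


(1) = 12*y^2 - 56*y - 4
(2) = (-(6*exp(g) - 5)*(9*exp(2*g) - 2*exp(g) + 6) + 18*exp(3*g) - 6*exp(2*g) + 36*exp(g) + 42)*exp(g)/(3*exp(3*g) - exp(2*g) + 6*exp(g) + 7)^2
(3) = 6*a - 2
(4) = (7.83*cos(m)^2 + 5.52*cos(m) + 0.03)*sin(m)
(5) = 1.42*s - 2.08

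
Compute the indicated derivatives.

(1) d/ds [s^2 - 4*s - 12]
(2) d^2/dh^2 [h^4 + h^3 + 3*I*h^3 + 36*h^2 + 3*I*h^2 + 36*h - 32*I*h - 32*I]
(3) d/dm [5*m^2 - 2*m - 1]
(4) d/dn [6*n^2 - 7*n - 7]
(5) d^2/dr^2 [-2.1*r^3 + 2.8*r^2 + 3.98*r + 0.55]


(1) = 2*s - 4
(2) = 12*h^2 + 6*h + 18*I*h + 72 + 6*I
(3) = 10*m - 2
(4) = 12*n - 7
(5) = 5.6 - 12.6*r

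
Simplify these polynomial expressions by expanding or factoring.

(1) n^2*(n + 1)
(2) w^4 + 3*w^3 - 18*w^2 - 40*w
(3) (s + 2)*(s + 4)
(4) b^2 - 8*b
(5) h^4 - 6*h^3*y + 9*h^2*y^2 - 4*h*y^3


(1) = n^3 + n^2
(2) = w*(w - 4)*(w + 2)*(w + 5)
(3) = s^2 + 6*s + 8
(4) = b*(b - 8)
(5) = h*(h - 4*y)*(h - y)^2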